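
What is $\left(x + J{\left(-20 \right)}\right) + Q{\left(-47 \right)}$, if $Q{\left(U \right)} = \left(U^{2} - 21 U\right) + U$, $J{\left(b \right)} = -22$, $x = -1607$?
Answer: $1520$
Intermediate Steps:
$Q{\left(U \right)} = U^{2} - 20 U$
$\left(x + J{\left(-20 \right)}\right) + Q{\left(-47 \right)} = \left(-1607 - 22\right) - 47 \left(-20 - 47\right) = -1629 - -3149 = -1629 + 3149 = 1520$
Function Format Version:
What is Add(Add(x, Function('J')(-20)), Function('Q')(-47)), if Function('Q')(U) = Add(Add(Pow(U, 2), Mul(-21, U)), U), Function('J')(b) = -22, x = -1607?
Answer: 1520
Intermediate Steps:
Function('Q')(U) = Add(Pow(U, 2), Mul(-20, U))
Add(Add(x, Function('J')(-20)), Function('Q')(-47)) = Add(Add(-1607, -22), Mul(-47, Add(-20, -47))) = Add(-1629, Mul(-47, -67)) = Add(-1629, 3149) = 1520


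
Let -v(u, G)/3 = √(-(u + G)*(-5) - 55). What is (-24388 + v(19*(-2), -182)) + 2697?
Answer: -21691 - 3*I*√1155 ≈ -21691.0 - 101.96*I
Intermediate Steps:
v(u, G) = -3*√(-55 + 5*G + 5*u) (v(u, G) = -3*√(-(u + G)*(-5) - 55) = -3*√(-(G + u)*(-5) - 55) = -3*√((-G - u)*(-5) - 55) = -3*√((5*G + 5*u) - 55) = -3*√(-55 + 5*G + 5*u))
(-24388 + v(19*(-2), -182)) + 2697 = (-24388 - 3*√(-55 + 5*(-182) + 5*(19*(-2)))) + 2697 = (-24388 - 3*√(-55 - 910 + 5*(-38))) + 2697 = (-24388 - 3*√(-55 - 910 - 190)) + 2697 = (-24388 - 3*I*√1155) + 2697 = -21691 - 3*I*√1155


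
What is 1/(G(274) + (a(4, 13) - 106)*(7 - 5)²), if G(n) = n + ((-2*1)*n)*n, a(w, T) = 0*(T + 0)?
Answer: -1/150302 ≈ -6.6533e-6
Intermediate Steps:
a(w, T) = 0 (a(w, T) = 0*T = 0)
G(n) = n - 2*n² (G(n) = n + (-2*n)*n = n - 2*n²)
1/(G(274) + (a(4, 13) - 106)*(7 - 5)²) = 1/(274*(1 - 2*274) + (0 - 106)*(7 - 5)²) = 1/(274*(1 - 548) - 106*2²) = 1/(274*(-547) - 106*4) = 1/(-149878 - 424) = 1/(-150302) = -1/150302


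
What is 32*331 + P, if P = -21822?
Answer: -11230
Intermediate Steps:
32*331 + P = 32*331 - 21822 = 10592 - 21822 = -11230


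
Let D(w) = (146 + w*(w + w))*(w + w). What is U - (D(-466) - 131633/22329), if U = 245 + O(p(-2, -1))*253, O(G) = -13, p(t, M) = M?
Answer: 9041275981781/22329 ≈ 4.0491e+8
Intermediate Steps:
D(w) = 2*w*(146 + 2*w**2) (D(w) = (146 + w*(2*w))*(2*w) = (146 + 2*w**2)*(2*w) = 2*w*(146 + 2*w**2))
U = -3044 (U = 245 - 13*253 = 245 - 3289 = -3044)
U - (D(-466) - 131633/22329) = -3044 - (4*(-466)*(73 + (-466)**2) - 131633/22329) = -3044 - (4*(-466)*(73 + 217156) - 131633*1/22329) = -3044 - (4*(-466)*217229 - 131633/22329) = -3044 - (-404914856 - 131633/22329) = -3044 - 1*(-9041343951257/22329) = -3044 + 9041343951257/22329 = 9041275981781/22329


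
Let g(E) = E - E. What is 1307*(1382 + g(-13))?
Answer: 1806274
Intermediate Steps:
g(E) = 0
1307*(1382 + g(-13)) = 1307*(1382 + 0) = 1307*1382 = 1806274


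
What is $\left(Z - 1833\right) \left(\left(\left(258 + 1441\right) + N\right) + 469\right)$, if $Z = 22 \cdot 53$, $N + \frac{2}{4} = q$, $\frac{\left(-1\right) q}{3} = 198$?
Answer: $- \frac{2099049}{2} \approx -1.0495 \cdot 10^{6}$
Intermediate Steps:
$q = -594$ ($q = \left(-3\right) 198 = -594$)
$N = - \frac{1189}{2}$ ($N = - \frac{1}{2} - 594 = - \frac{1189}{2} \approx -594.5$)
$Z = 1166$
$\left(Z - 1833\right) \left(\left(\left(258 + 1441\right) + N\right) + 469\right) = \left(1166 - 1833\right) \left(\left(\left(258 + 1441\right) - \frac{1189}{2}\right) + 469\right) = - 667 \left(\left(1699 - \frac{1189}{2}\right) + 469\right) = - 667 \left(\frac{2209}{2} + 469\right) = \left(-667\right) \frac{3147}{2} = - \frac{2099049}{2}$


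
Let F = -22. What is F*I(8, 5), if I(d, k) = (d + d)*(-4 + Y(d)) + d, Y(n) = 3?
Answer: 176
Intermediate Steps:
I(d, k) = -d (I(d, k) = (d + d)*(-4 + 3) + d = (2*d)*(-1) + d = -2*d + d = -d)
F*I(8, 5) = -(-22)*8 = -22*(-8) = 176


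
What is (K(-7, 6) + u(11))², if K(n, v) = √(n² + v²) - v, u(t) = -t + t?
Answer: (6 - √85)² ≈ 10.365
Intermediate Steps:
u(t) = 0
(K(-7, 6) + u(11))² = ((√((-7)² + 6²) - 1*6) + 0)² = ((√(49 + 36) - 6) + 0)² = ((√85 - 6) + 0)² = ((-6 + √85) + 0)² = (-6 + √85)²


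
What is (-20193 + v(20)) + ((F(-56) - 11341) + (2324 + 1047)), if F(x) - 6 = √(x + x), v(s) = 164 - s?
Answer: -28013 + 4*I*√7 ≈ -28013.0 + 10.583*I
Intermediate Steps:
F(x) = 6 + √2*√x (F(x) = 6 + √(x + x) = 6 + √(2*x) = 6 + √2*√x)
(-20193 + v(20)) + ((F(-56) - 11341) + (2324 + 1047)) = (-20193 + (164 - 1*20)) + (((6 + √2*√(-56)) - 11341) + (2324 + 1047)) = (-20193 + (164 - 20)) + (((6 + √2*(2*I*√14)) - 11341) + 3371) = (-20193 + 144) + (((6 + 4*I*√7) - 11341) + 3371) = -20049 + ((-11335 + 4*I*√7) + 3371) = -20049 + (-7964 + 4*I*√7) = -28013 + 4*I*√7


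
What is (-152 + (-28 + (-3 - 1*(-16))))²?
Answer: 27889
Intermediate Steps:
(-152 + (-28 + (-3 - 1*(-16))))² = (-152 + (-28 + (-3 + 16)))² = (-152 + (-28 + 13))² = (-152 - 15)² = (-167)² = 27889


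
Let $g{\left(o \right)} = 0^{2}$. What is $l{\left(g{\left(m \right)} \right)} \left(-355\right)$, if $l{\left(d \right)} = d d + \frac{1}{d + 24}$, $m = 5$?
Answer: $- \frac{355}{24} \approx -14.792$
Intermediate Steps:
$g{\left(o \right)} = 0$
$l{\left(d \right)} = d^{2} + \frac{1}{24 + d}$
$l{\left(g{\left(m \right)} \right)} \left(-355\right) = \frac{1 + 0^{3} + 24 \cdot 0^{2}}{24 + 0} \left(-355\right) = \frac{1 + 0 + 24 \cdot 0}{24} \left(-355\right) = \frac{1 + 0 + 0}{24} \left(-355\right) = \frac{1}{24} \cdot 1 \left(-355\right) = \frac{1}{24} \left(-355\right) = - \frac{355}{24}$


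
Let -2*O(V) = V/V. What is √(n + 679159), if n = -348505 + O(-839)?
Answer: √1322614/2 ≈ 575.02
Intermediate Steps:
O(V) = -½ (O(V) = -V/(2*V) = -½*1 = -½)
n = -697011/2 (n = -348505 - ½ = -697011/2 ≈ -3.4851e+5)
√(n + 679159) = √(-697011/2 + 679159) = √(661307/2) = √1322614/2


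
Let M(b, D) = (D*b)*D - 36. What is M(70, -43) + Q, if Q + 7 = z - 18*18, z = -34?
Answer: 129029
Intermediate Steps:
Q = -365 (Q = -7 + (-34 - 18*18) = -7 + (-34 - 324) = -7 - 358 = -365)
M(b, D) = -36 + b*D² (M(b, D) = b*D² - 36 = -36 + b*D²)
M(70, -43) + Q = (-36 + 70*(-43)²) - 365 = (-36 + 70*1849) - 365 = (-36 + 129430) - 365 = 129394 - 365 = 129029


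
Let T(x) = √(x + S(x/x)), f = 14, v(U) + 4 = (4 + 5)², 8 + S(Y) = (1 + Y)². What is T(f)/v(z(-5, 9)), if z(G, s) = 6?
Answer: √10/77 ≈ 0.041069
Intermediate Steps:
S(Y) = -8 + (1 + Y)²
v(U) = 77 (v(U) = -4 + (4 + 5)² = -4 + 9² = -4 + 81 = 77)
T(x) = √(-4 + x) (T(x) = √(x + (-8 + (1 + x/x)²)) = √(x + (-8 + (1 + 1)²)) = √(x + (-8 + 2²)) = √(x + (-8 + 4)) = √(x - 4) = √(-4 + x))
T(f)/v(z(-5, 9)) = √(-4 + 14)/77 = √10*(1/77) = √10/77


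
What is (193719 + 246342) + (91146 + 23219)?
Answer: 554426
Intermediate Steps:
(193719 + 246342) + (91146 + 23219) = 440061 + 114365 = 554426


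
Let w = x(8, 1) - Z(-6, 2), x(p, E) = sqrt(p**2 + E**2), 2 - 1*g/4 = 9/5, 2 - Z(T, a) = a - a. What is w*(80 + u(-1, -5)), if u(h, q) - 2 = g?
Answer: -828/5 + 414*sqrt(65)/5 ≈ 501.96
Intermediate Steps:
Z(T, a) = 2 (Z(T, a) = 2 - (a - a) = 2 - 1*0 = 2 + 0 = 2)
g = 4/5 (g = 8 - 36/5 = 4/5 ≈ 0.80000)
x(p, E) = sqrt(E**2 + p**2)
u(h, q) = 14/5 (u(h, q) = 2 + 4/5 = 14/5)
w = -2 + sqrt(65) (w = sqrt(1**2 + 8**2) - 1*2 = sqrt(1 + 64) - 2 = sqrt(65) - 2 = -2 + sqrt(65) ≈ 6.0623)
w*(80 + u(-1, -5)) = (-2 + sqrt(65))*(80 + 14/5) = (-2 + sqrt(65))*(414/5) = -828/5 + 414*sqrt(65)/5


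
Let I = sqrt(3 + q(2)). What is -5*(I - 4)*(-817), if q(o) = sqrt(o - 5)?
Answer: -16340 + 4085*sqrt(3 + I*sqrt(3)) ≈ -8996.0 + 1967.8*I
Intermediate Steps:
q(o) = sqrt(-5 + o)
I = sqrt(3 + I*sqrt(3)) (I = sqrt(3 + sqrt(-5 + 2)) = sqrt(3 + sqrt(-3)) = sqrt(3 + I*sqrt(3)) ≈ 1.7978 + 0.48172*I)
-5*(I - 4)*(-817) = -5*(sqrt(3 + I*sqrt(3)) - 4)*(-817) = -5*(-4 + sqrt(3 + I*sqrt(3)))*(-817) = (20 - 5*sqrt(3 + I*sqrt(3)))*(-817) = -16340 + 4085*sqrt(3 + I*sqrt(3))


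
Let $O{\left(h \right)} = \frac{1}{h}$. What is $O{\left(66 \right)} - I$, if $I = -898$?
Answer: $\frac{59269}{66} \approx 898.02$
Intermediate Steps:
$O{\left(66 \right)} - I = \frac{1}{66} - -898 = \frac{1}{66} + 898 = \frac{59269}{66}$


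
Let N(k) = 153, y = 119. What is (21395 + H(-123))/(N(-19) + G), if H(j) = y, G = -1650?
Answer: -21514/1497 ≈ -14.371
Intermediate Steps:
H(j) = 119
(21395 + H(-123))/(N(-19) + G) = (21395 + 119)/(153 - 1650) = 21514/(-1497) = 21514*(-1/1497) = -21514/1497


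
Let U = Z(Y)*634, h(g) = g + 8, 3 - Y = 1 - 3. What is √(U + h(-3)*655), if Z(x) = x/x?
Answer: √3909 ≈ 62.522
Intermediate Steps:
Y = 5 (Y = 3 - (1 - 3) = 3 - 1*(-2) = 3 + 2 = 5)
h(g) = 8 + g
Z(x) = 1
U = 634 (U = 1*634 = 634)
√(U + h(-3)*655) = √(634 + (8 - 3)*655) = √(634 + 5*655) = √(634 + 3275) = √3909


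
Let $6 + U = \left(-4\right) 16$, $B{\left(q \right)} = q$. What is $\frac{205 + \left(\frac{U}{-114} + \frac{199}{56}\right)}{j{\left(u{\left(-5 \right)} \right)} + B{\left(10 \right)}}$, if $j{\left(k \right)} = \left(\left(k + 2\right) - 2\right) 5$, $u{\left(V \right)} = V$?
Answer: $- \frac{667663}{47880} \approx -13.945$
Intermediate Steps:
$U = -70$ ($U = -6 - 64 = -70$)
$j{\left(k \right)} = 5 k$ ($j{\left(k \right)} = \left(\left(2 + k\right) - 2\right) 5 = k 5 = 5 k$)
$\frac{205 + \left(\frac{U}{-114} + \frac{199}{56}\right)}{j{\left(u{\left(-5 \right)} \right)} + B{\left(10 \right)}} = \frac{205 + \left(- \frac{70}{-114} + \frac{199}{56}\right)}{5 \left(-5\right) + 10} = \frac{205 + \left(\left(-70\right) \left(- \frac{1}{114}\right) + 199 \cdot \frac{1}{56}\right)}{-25 + 10} = \frac{205 + \left(\frac{35}{57} + \frac{199}{56}\right)}{-15} = \left(205 + \frac{13303}{3192}\right) \left(- \frac{1}{15}\right) = \frac{667663}{3192} \left(- \frac{1}{15}\right) = - \frac{667663}{47880}$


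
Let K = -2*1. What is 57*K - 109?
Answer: -223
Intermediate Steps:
K = -2
57*K - 109 = 57*(-2) - 109 = -114 - 109 = -223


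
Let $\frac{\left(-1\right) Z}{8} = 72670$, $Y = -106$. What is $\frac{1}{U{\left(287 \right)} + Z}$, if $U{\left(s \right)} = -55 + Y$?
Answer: $- \frac{1}{581521} \approx -1.7196 \cdot 10^{-6}$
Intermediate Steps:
$Z = -581360$ ($Z = \left(-8\right) 72670 = -581360$)
$U{\left(s \right)} = -161$ ($U{\left(s \right)} = -55 - 106 = -161$)
$\frac{1}{U{\left(287 \right)} + Z} = \frac{1}{-161 - 581360} = \frac{1}{-581521} = - \frac{1}{581521}$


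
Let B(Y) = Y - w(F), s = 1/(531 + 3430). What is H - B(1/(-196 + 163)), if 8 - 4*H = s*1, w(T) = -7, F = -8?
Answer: -2598449/522852 ≈ -4.9698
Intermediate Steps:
s = 1/3961 ≈ 0.00025246
H = 31687/15844 (H = 2 - 1/15844 = 31687/15844 ≈ 1.9999)
B(Y) = 7 + Y (B(Y) = Y - 1*(-7) = Y + 7 = 7 + Y)
H - B(1/(-196 + 163)) = 31687/15844 - (7 + 1/(-196 + 163)) = 31687/15844 - (7 + 1/(-33)) = 31687/15844 - (7 - 1/33) = 31687/15844 - 1*230/33 = 31687/15844 - 230/33 = -2598449/522852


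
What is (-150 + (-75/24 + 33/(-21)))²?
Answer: 75047569/3136 ≈ 23931.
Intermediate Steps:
(-150 + (-75/24 + 33/(-21)))² = (-150 + (-75*1/24 + 33*(-1/21)))² = (-150 + (-25/8 - 11/7))² = (-150 - 263/56)² = (-8663/56)² = 75047569/3136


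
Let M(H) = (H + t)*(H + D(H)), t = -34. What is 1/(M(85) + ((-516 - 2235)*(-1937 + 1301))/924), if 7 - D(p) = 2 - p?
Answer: 11/119004 ≈ 9.2434e-5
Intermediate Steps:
D(p) = 5 + p (D(p) = 7 - (2 - p) = 7 + (-2 + p) = 5 + p)
M(H) = (-34 + H)*(5 + 2*H) (M(H) = (H - 34)*(H + (5 + H)) = (-34 + H)*(5 + 2*H))
1/(M(85) + ((-516 - 2235)*(-1937 + 1301))/924) = 1/((-170 - 63*85 + 2*85²) + ((-516 - 2235)*(-1937 + 1301))/924) = 1/((-170 - 5355 + 2*7225) - 2751*(-636)*(1/924)) = 1/((-170 - 5355 + 14450) + 1749636*(1/924)) = 1/(8925 + 20829/11) = 1/(119004/11) = 11/119004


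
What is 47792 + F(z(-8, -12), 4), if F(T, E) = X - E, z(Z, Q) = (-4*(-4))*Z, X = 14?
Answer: 47802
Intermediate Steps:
z(Z, Q) = 16*Z
F(T, E) = 14 - E
47792 + F(z(-8, -12), 4) = 47792 + (14 - 1*4) = 47792 + (14 - 4) = 47792 + 10 = 47802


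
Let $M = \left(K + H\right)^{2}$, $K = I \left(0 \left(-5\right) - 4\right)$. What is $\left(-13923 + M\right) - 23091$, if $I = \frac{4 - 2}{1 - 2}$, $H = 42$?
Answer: $-34514$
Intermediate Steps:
$I = -2$ ($I = \frac{2}{-1} = 2 \left(-1\right) = -2$)
$K = 8$ ($K = - 2 \left(0 \left(-5\right) - 4\right) = - 2 \left(0 - 4\right) = \left(-2\right) \left(-4\right) = 8$)
$M = 2500$ ($M = \left(8 + 42\right)^{2} = 50^{2} = 2500$)
$\left(-13923 + M\right) - 23091 = \left(-13923 + 2500\right) - 23091 = -11423 - 23091 = -34514$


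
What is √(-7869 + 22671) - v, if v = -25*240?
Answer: 6000 + √14802 ≈ 6121.7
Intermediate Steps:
v = -6000
√(-7869 + 22671) - v = √(-7869 + 22671) - 1*(-6000) = √14802 + 6000 = 6000 + √14802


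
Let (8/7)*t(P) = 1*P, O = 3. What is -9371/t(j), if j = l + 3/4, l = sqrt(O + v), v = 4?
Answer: 899616/721 - 1199488*sqrt(7)/721 ≈ -3153.9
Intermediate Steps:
l = sqrt(7) (l = sqrt(3 + 4) = sqrt(7) ≈ 2.6458)
j = 3/4 + sqrt(7) (j = sqrt(7) + 3/4 = 3/4 + sqrt(7) ≈ 3.3958)
t(P) = 7*P/8 (t(P) = 7*(1*P)/8 = 7*P/8)
-9371/t(j) = -9371*8/(7*(3/4 + sqrt(7))) = -9371/(21/32 + 7*sqrt(7)/8)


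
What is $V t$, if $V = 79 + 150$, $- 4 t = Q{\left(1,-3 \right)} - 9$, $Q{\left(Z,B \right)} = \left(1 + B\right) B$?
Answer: $\frac{687}{4} \approx 171.75$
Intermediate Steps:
$Q{\left(Z,B \right)} = B \left(1 + B\right)$
$t = \frac{3}{4}$ ($t = - \frac{- 3 \left(1 - 3\right) - 9}{4} = - \frac{\left(-3\right) \left(-2\right) - 9}{4} = - \frac{6 - 9}{4} = \left(- \frac{1}{4}\right) \left(-3\right) = \frac{3}{4} \approx 0.75$)
$V = 229$
$V t = 229 \cdot \frac{3}{4} = \frac{687}{4}$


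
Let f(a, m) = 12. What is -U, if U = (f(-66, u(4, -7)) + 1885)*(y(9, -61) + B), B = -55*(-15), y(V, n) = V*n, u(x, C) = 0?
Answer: -523572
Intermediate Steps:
B = 825
U = 523572 (U = (12 + 1885)*(9*(-61) + 825) = 1897*(-549 + 825) = 1897*276 = 523572)
-U = -1*523572 = -523572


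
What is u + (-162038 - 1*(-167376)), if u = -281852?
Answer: -276514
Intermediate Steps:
u + (-162038 - 1*(-167376)) = -281852 + (-162038 - 1*(-167376)) = -281852 + (-162038 + 167376) = -281852 + 5338 = -276514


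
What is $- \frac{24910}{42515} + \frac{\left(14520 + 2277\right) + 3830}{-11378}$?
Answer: $- \frac{232076577}{96747134} \approx -2.3988$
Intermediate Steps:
$- \frac{24910}{42515} + \frac{\left(14520 + 2277\right) + 3830}{-11378} = \left(-24910\right) \frac{1}{42515} + \left(16797 + 3830\right) \left(- \frac{1}{11378}\right) = - \frac{4982}{8503} + 20627 \left(- \frac{1}{11378}\right) = - \frac{4982}{8503} - \frac{20627}{11378} = - \frac{232076577}{96747134}$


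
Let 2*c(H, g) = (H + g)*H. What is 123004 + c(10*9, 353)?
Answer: 142939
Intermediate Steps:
c(H, g) = H*(H + g)/2 (c(H, g) = ((H + g)*H)/2 = (H*(H + g))/2 = H*(H + g)/2)
123004 + c(10*9, 353) = 123004 + (10*9)*(10*9 + 353)/2 = 123004 + (½)*90*(90 + 353) = 123004 + (½)*90*443 = 123004 + 19935 = 142939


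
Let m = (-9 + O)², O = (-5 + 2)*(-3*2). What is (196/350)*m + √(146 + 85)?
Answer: 1134/25 + √231 ≈ 60.559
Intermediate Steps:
O = 18 (O = -3*(-6) = 18)
m = 81 (m = (-9 + 18)² = 9² = 81)
(196/350)*m + √(146 + 85) = (196/350)*81 + √(146 + 85) = (196*(1/350))*81 + √231 = (14/25)*81 + √231 = 1134/25 + √231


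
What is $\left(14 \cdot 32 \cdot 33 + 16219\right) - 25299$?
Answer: $5704$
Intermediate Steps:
$\left(14 \cdot 32 \cdot 33 + 16219\right) - 25299 = \left(448 \cdot 33 + 16219\right) - 25299 = \left(14784 + 16219\right) - 25299 = 31003 - 25299 = 5704$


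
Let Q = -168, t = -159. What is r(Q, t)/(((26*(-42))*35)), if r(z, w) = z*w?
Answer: -318/455 ≈ -0.69890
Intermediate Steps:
r(z, w) = w*z
r(Q, t)/(((26*(-42))*35)) = (-159*(-168))/(((26*(-42))*35)) = 26712/((-1092*35)) = 26712/(-38220) = 26712*(-1/38220) = -318/455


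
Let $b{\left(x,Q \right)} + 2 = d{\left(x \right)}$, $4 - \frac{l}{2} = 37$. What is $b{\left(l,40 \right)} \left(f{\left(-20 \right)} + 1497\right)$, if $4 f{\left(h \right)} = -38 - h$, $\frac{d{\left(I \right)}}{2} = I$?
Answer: $-199995$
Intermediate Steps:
$d{\left(I \right)} = 2 I$
$f{\left(h \right)} = - \frac{19}{2} - \frac{h}{4}$ ($f{\left(h \right)} = \frac{-38 - h}{4} = - \frac{19}{2} - \frac{h}{4}$)
$l = -66$ ($l = 8 - 74 = -66$)
$b{\left(x,Q \right)} = -2 + 2 x$
$b{\left(l,40 \right)} \left(f{\left(-20 \right)} + 1497\right) = \left(-2 + 2 \left(-66\right)\right) \left(\left(- \frac{19}{2} - -5\right) + 1497\right) = \left(-2 - 132\right) \left(\left(- \frac{19}{2} + 5\right) + 1497\right) = - 134 \left(- \frac{9}{2} + 1497\right) = \left(-134\right) \frac{2985}{2} = -199995$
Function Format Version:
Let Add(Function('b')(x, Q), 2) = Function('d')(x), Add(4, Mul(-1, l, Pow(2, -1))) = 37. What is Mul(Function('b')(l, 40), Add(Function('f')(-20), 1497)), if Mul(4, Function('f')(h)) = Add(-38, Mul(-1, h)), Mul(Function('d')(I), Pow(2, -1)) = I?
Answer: -199995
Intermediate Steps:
Function('d')(I) = Mul(2, I)
Function('f')(h) = Add(Rational(-19, 2), Mul(Rational(-1, 4), h)) (Function('f')(h) = Mul(Rational(1, 4), Add(-38, Mul(-1, h))) = Add(Rational(-19, 2), Mul(Rational(-1, 4), h)))
l = -66 (l = Add(8, Mul(-2, 37)) = Add(8, -74) = -66)
Function('b')(x, Q) = Add(-2, Mul(2, x))
Mul(Function('b')(l, 40), Add(Function('f')(-20), 1497)) = Mul(Add(-2, Mul(2, -66)), Add(Add(Rational(-19, 2), Mul(Rational(-1, 4), -20)), 1497)) = Mul(Add(-2, -132), Add(Add(Rational(-19, 2), 5), 1497)) = Mul(-134, Add(Rational(-9, 2), 1497)) = Mul(-134, Rational(2985, 2)) = -199995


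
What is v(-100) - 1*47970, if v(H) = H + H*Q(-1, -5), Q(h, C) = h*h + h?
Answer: -48070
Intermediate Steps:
Q(h, C) = h + h**2 (Q(h, C) = h**2 + h = h + h**2)
v(H) = H (v(H) = H + H*(-(1 - 1)) = H + H*(-1*0) = H + H*0 = H + 0 = H)
v(-100) - 1*47970 = -100 - 1*47970 = -100 - 47970 = -48070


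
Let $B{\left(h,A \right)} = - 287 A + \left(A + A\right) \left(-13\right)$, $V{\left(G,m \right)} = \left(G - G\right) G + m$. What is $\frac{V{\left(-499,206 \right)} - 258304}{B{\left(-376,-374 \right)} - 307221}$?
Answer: $\frac{258098}{190159} \approx 1.3573$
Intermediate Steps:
$V{\left(G,m \right)} = m$ ($V{\left(G,m \right)} = 0 G + m = 0 + m = m$)
$B{\left(h,A \right)} = - 313 A$ ($B{\left(h,A \right)} = - 287 A + 2 A \left(-13\right) = - 287 A - 26 A = - 313 A$)
$\frac{V{\left(-499,206 \right)} - 258304}{B{\left(-376,-374 \right)} - 307221} = \frac{206 - 258304}{\left(-313\right) \left(-374\right) - 307221} = - \frac{258098}{117062 - 307221} = - \frac{258098}{-190159} = \left(-258098\right) \left(- \frac{1}{190159}\right) = \frac{258098}{190159}$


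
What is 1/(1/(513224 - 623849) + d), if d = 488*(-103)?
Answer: -110625/5560455001 ≈ -1.9895e-5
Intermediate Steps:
d = -50264
1/(1/(513224 - 623849) + d) = 1/(1/(513224 - 623849) - 50264) = 1/(1/(-110625) - 50264) = 1/(-1/110625 - 50264) = 1/(-5560455001/110625) = -110625/5560455001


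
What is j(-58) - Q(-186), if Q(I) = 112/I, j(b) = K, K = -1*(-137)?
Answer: 12797/93 ≈ 137.60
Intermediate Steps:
K = 137
j(b) = 137
j(-58) - Q(-186) = 137 - 112/(-186) = 137 - 112*(-1)/186 = 137 - 1*(-56/93) = 137 + 56/93 = 12797/93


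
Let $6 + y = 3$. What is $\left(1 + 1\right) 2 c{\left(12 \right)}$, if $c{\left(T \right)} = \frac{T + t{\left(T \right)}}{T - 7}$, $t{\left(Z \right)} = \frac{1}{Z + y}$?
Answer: $\frac{436}{45} \approx 9.6889$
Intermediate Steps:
$y = -3$ ($y = -6 + 3 = -3$)
$t{\left(Z \right)} = \frac{1}{-3 + Z}$ ($t{\left(Z \right)} = \frac{1}{Z - 3} = \frac{1}{-3 + Z}$)
$c{\left(T \right)} = \frac{T + \frac{1}{-3 + T}}{-7 + T}$ ($c{\left(T \right)} = \frac{T + \frac{1}{-3 + T}}{T - 7} = \frac{T + \frac{1}{-3 + T}}{-7 + T}$)
$\left(1 + 1\right) 2 c{\left(12 \right)} = \left(1 + 1\right) 2 \frac{1 + 12 \left(-3 + 12\right)}{\left(-7 + 12\right) \left(-3 + 12\right)} = 2 \cdot 2 \frac{1 + 12 \cdot 9}{5 \cdot 9} = 4 \cdot \frac{1}{5} \cdot \frac{1}{9} \left(1 + 108\right) = 4 \cdot \frac{1}{5} \cdot \frac{1}{9} \cdot 109 = 4 \cdot \frac{109}{45} = \frac{436}{45}$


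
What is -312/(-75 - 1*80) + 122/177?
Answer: 74134/27435 ≈ 2.7022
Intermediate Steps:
-312/(-75 - 1*80) + 122/177 = -312/(-75 - 80) + 122*(1/177) = -312/(-155) + 122/177 = -312*(-1/155) + 122/177 = 312/155 + 122/177 = 74134/27435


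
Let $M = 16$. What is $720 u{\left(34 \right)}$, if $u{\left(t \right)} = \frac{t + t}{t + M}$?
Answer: $\frac{4896}{5} \approx 979.2$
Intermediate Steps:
$u{\left(t \right)} = \frac{2 t}{16 + t}$ ($u{\left(t \right)} = \frac{t + t}{t + 16} = \frac{2 t}{16 + t}$)
$720 u{\left(34 \right)} = 720 \cdot 2 \cdot 34 \frac{1}{16 + 34} = 720 \cdot 2 \cdot 34 \cdot \frac{1}{50} = 720 \cdot \frac{34}{25} = \frac{4896}{5}$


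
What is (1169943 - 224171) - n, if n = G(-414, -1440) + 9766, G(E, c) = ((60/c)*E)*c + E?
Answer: 961260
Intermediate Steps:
G(E, c) = 61*E (G(E, c) = (60*E/c)*c + E = 60*E + E = 61*E)
n = -15488 (n = 61*(-414) + 9766 = -25254 + 9766 = -15488)
(1169943 - 224171) - n = (1169943 - 224171) - 1*(-15488) = 945772 + 15488 = 961260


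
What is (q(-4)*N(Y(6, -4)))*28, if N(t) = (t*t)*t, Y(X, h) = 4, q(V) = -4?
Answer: -7168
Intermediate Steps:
N(t) = t**3 (N(t) = t**2*t = t**3)
(q(-4)*N(Y(6, -4)))*28 = -4*4**3*28 = -4*64*28 = -256*28 = -7168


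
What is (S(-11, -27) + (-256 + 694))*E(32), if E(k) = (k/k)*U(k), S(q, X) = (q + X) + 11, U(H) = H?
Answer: 13152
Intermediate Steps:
S(q, X) = 11 + X + q (S(q, X) = (X + q) + 11 = 11 + X + q)
E(k) = k (E(k) = (k/k)*k = 1*k = k)
(S(-11, -27) + (-256 + 694))*E(32) = ((11 - 27 - 11) + (-256 + 694))*32 = (-27 + 438)*32 = 411*32 = 13152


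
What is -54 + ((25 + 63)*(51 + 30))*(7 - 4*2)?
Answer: -7182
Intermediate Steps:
-54 + ((25 + 63)*(51 + 30))*(7 - 4*2) = -54 + (88*81)*(7 - 8) = -54 + 7128*(-1) = -54 - 7128 = -7182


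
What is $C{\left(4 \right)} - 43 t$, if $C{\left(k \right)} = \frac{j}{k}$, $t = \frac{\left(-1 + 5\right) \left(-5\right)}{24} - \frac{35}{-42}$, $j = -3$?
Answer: $- \frac{3}{4} \approx -0.75$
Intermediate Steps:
$t = 0$ ($t = 4 \left(-5\right) \frac{1}{24} - - \frac{5}{6} = \left(-20\right) \frac{1}{24} + \frac{5}{6} = - \frac{5}{6} + \frac{5}{6} = 0$)
$C{\left(k \right)} = - \frac{3}{k}$
$C{\left(4 \right)} - 43 t = - \frac{3}{4} - 0 = \left(-3\right) \frac{1}{4} + 0 = - \frac{3}{4} + 0 = - \frac{3}{4}$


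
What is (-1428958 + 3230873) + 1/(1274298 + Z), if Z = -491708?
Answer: 1410160659851/782590 ≈ 1.8019e+6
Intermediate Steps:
(-1428958 + 3230873) + 1/(1274298 + Z) = (-1428958 + 3230873) + 1/(1274298 - 491708) = 1801915 + 1/782590 = 1410160659851/782590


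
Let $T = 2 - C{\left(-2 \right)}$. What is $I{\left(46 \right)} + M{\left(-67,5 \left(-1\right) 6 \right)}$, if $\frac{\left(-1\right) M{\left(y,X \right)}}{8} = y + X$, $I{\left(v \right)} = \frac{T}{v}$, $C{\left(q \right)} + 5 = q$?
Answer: $\frac{35705}{46} \approx 776.2$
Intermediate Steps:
$C{\left(q \right)} = -5 + q$
$T = 9$ ($T = 2 - \left(-5 - 2\right) = 2 - -7 = 2 + 7 = 9$)
$I{\left(v \right)} = \frac{9}{v}$
$M{\left(y,X \right)} = - 8 X - 8 y$ ($M{\left(y,X \right)} = - 8 \left(y + X\right) = - 8 \left(X + y\right) = - 8 X - 8 y$)
$I{\left(46 \right)} + M{\left(-67,5 \left(-1\right) 6 \right)} = \frac{9}{46} - \left(-536 + 8 \cdot 5 \left(-1\right) 6\right) = 9 \cdot \frac{1}{46} + \left(- 8 \left(\left(-5\right) 6\right) + 536\right) = \frac{9}{46} + \left(\left(-8\right) \left(-30\right) + 536\right) = \frac{9}{46} + \left(240 + 536\right) = \frac{9}{46} + 776 = \frac{35705}{46}$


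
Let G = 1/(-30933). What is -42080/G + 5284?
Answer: 1301665924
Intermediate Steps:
G = -1/30933 ≈ -3.2328e-5
-42080/G + 5284 = -42080/(-1/30933) + 5284 = -42080*(-30933) + 5284 = 1301660640 + 5284 = 1301665924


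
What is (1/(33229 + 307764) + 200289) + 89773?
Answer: 98909111567/340993 ≈ 2.9006e+5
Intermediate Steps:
(1/(33229 + 307764) + 200289) + 89773 = (1/340993 + 200289) + 89773 = 68297146978/340993 + 89773 = 98909111567/340993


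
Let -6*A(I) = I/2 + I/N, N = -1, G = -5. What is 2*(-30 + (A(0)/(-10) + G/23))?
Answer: -1390/23 ≈ -60.435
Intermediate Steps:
A(I) = I/12 (A(I) = -(I/2 + I/(-1))/6 = -(I*(½) + I*(-1))/6 = -(I/2 - I)/6 = -(-1)*I/12 = I/12)
2*(-30 + (A(0)/(-10) + G/23)) = 2*(-30 + (((1/12)*0)/(-10) - 5/23)) = 2*(-30 + (0*(-⅒) - 5*1/23)) = 2*(-30 + (0 - 5/23)) = 2*(-30 - 5/23) = 2*(-695/23) = -1390/23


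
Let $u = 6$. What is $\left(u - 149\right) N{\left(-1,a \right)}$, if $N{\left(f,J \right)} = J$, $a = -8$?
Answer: $1144$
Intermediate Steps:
$\left(u - 149\right) N{\left(-1,a \right)} = \left(6 - 149\right) \left(-8\right) = \left(-143\right) \left(-8\right) = 1144$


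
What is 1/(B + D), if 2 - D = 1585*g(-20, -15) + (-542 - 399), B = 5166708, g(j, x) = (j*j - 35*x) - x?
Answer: 1/3677751 ≈ 2.7191e-7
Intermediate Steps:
g(j, x) = j**2 - 36*x (g(j, x) = (j**2 - 35*x) - x = j**2 - 36*x)
D = -1488957 (D = 2 - (1585*((-20)**2 - 36*(-15)) + (-542 - 399)) = 2 - (1585*(400 + 540) - 941) = 2 - (1585*940 - 941) = 2 - (1489900 - 941) = 2 - 1*1488959 = 2 - 1488959 = -1488957)
1/(B + D) = 1/(5166708 - 1488957) = 1/3677751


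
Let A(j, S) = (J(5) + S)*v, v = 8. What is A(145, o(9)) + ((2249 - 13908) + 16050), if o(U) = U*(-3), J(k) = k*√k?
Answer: 4175 + 40*√5 ≈ 4264.4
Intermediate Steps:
J(k) = k^(3/2)
o(U) = -3*U
A(j, S) = 8*S + 40*√5 (A(j, S) = (5^(3/2) + S)*8 = (5*√5 + S)*8 = (S + 5*√5)*8 = 8*S + 40*√5)
A(145, o(9)) + ((2249 - 13908) + 16050) = (8*(-3*9) + 40*√5) + ((2249 - 13908) + 16050) = (8*(-27) + 40*√5) + (-11659 + 16050) = (-216 + 40*√5) + 4391 = 4175 + 40*√5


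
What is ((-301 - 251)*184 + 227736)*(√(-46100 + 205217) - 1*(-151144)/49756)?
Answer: 681054864/1777 + 126168*√159117 ≈ 5.0711e+7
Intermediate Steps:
((-301 - 251)*184 + 227736)*(√(-46100 + 205217) - 1*(-151144)/49756) = (-552*184 + 227736)*(√159117 + 151144*(1/49756)) = (-101568 + 227736)*(√159117 + 5398/1777) = 126168*(5398/1777 + √159117) = 681054864/1777 + 126168*√159117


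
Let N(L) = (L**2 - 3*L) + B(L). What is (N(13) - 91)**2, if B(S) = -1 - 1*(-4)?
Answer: 1764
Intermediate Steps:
B(S) = 3 (B(S) = -1 + 4 = 3)
N(L) = 3 + L**2 - 3*L (N(L) = (L**2 - 3*L) + 3 = 3 + L**2 - 3*L)
(N(13) - 91)**2 = ((3 + 13**2 - 3*13) - 91)**2 = ((3 + 169 - 39) - 91)**2 = (133 - 91)**2 = 42**2 = 1764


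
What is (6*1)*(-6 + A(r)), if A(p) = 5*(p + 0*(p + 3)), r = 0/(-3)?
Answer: -36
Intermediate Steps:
r = 0 (r = 0*(-⅓) = 0)
A(p) = 5*p (A(p) = 5*(p + 0*(3 + p)) = 5*(p + 0) = 5*p)
(6*1)*(-6 + A(r)) = (6*1)*(-6 + 5*0) = 6*(-6 + 0) = 6*(-6) = -36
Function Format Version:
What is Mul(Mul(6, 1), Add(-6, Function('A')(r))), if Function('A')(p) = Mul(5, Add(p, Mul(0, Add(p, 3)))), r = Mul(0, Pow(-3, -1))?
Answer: -36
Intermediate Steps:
r = 0 (r = Mul(0, Rational(-1, 3)) = 0)
Function('A')(p) = Mul(5, p) (Function('A')(p) = Mul(5, Add(p, Mul(0, Add(3, p)))) = Mul(5, Add(p, 0)) = Mul(5, p))
Mul(Mul(6, 1), Add(-6, Function('A')(r))) = Mul(Mul(6, 1), Add(-6, Mul(5, 0))) = Mul(6, Add(-6, 0)) = Mul(6, -6) = -36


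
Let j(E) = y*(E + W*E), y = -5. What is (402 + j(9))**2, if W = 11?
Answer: 19044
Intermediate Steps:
j(E) = -60*E (j(E) = -5*(E + 11*E) = -60*E)
(402 + j(9))**2 = (402 - 60*9)**2 = (402 - 540)**2 = (-138)**2 = 19044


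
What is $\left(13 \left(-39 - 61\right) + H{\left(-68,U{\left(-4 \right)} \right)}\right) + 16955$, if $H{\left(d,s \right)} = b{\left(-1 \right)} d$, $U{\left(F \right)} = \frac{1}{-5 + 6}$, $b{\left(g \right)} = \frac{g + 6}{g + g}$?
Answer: $15825$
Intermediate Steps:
$b{\left(g \right)} = \frac{6 + g}{2 g}$
$U{\left(F \right)} = 1$ ($U{\left(F \right)} = 1^{-1} = 1$)
$H{\left(d,s \right)} = - \frac{5 d}{2}$ ($H{\left(d,s \right)} = \frac{6 - 1}{2 \left(-1\right)} d = \frac{1}{2} \left(-1\right) 5 d = - \frac{5 d}{2}$)
$\left(13 \left(-39 - 61\right) + H{\left(-68,U{\left(-4 \right)} \right)}\right) + 16955 = \left(13 \left(-39 - 61\right) - -170\right) + 16955 = \left(13 \left(-100\right) + 170\right) + 16955 = \left(-1300 + 170\right) + 16955 = -1130 + 16955 = 15825$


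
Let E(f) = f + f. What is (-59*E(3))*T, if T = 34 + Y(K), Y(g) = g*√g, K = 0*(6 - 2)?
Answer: -12036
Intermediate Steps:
K = 0 (K = 0*4 = 0)
Y(g) = g^(3/2)
T = 34 (T = 34 + 0^(3/2) = 34 + 0 = 34)
E(f) = 2*f
(-59*E(3))*T = -118*3*34 = -59*6*34 = -354*34 = -12036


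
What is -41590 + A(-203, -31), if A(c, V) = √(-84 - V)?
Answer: -41590 + I*√53 ≈ -41590.0 + 7.2801*I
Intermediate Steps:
-41590 + A(-203, -31) = -41590 + √(-84 - 1*(-31)) = -41590 + √(-84 + 31) = -41590 + √(-53) = -41590 + I*√53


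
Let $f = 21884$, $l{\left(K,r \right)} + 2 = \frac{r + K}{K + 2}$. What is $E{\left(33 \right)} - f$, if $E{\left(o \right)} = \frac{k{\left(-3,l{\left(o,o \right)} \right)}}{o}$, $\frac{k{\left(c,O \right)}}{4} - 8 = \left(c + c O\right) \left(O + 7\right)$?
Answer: $- \frac{884711152}{40425} \approx -21885.0$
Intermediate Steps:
$l{\left(K,r \right)} = -2 + \frac{K + r}{2 + K}$ ($l{\left(K,r \right)} = -2 + \frac{r + K}{K + 2} = -2 + \frac{K + r}{2 + K}$)
$k{\left(c,O \right)} = 32 + 4 \left(7 + O\right) \left(c + O c\right)$ ($k{\left(c,O \right)} = 32 + 4 \left(c + c O\right) \left(O + 7\right) = 32 + 4 \left(c + O c\right) \left(7 + O\right) = 32 + 4 \left(7 + O\right) \left(c + O c\right)$)
$E{\left(o \right)} = \frac{-52 - \frac{192}{\left(2 + o\right)^{2}} + \frac{384}{2 + o}}{o}$ ($E{\left(o \right)} = \frac{32 + 28 \left(-3\right) + 4 \left(-3\right) \left(\frac{-4 + o - o}{2 + o}\right)^{2} + 32 \frac{-4 + o - o}{2 + o} \left(-3\right)}{o} = \frac{32 - 84 + 4 \left(-3\right) \left(\frac{1}{2 + o} \left(-4\right)\right)^{2} + 32 \frac{1}{2 + o} \left(-4\right) \left(-3\right)}{o} = \frac{32 - 84 + 4 \left(-3\right) \left(- \frac{4}{2 + o}\right)^{2} + 32 \left(- \frac{4}{2 + o}\right) \left(-3\right)}{o} = \frac{32 - 84 + 4 \left(-3\right) \frac{16}{\left(2 + o\right)^{2}} + \frac{384}{2 + o}}{o} = \frac{32 - 84 - \frac{192}{\left(2 + o\right)^{2}} + \frac{384}{2 + o}}{o} = \frac{-52 - \frac{192}{\left(2 + o\right)^{2}} + \frac{384}{2 + o}}{o}$)
$E{\left(33 \right)} - f = \frac{4 \left(92 - 13 \cdot 33^{2} + 44 \cdot 33\right)}{33 \left(4 + 33^{2} + 4 \cdot 33\right)} - 21884 = 4 \cdot \frac{1}{33} \frac{1}{4 + 1089 + 132} \left(92 - 14157 + 1452\right) - 21884 = 4 \cdot \frac{1}{33} \cdot \frac{1}{1225} \left(92 - 14157 + 1452\right) - 21884 = 4 \cdot \frac{1}{33} \cdot \frac{1}{1225} \left(-12613\right) - 21884 = - \frac{50452}{40425} - 21884 = - \frac{884711152}{40425}$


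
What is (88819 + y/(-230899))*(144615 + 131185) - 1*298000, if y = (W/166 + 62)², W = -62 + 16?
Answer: 38964850464444266000/1590663211 ≈ 2.4496e+10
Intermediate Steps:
W = -46
y = 26245129/6889 (y = (-46/166 + 62)² = (-46*1/166 + 62)² = (-23/83 + 62)² = (5123/83)² = 26245129/6889 ≈ 3809.7)
(88819 + y/(-230899))*(144615 + 131185) - 1*298000 = (88819 + (26245129/6889)/(-230899))*(144615 + 131185) - 1*298000 = (88819 + (26245129/6889)*(-1/230899))*275800 - 298000 = (88819 - 26245129/1590663211)*275800 - 298000 = (141281089492680/1590663211)*275800 - 298000 = 38965324482081144000/1590663211 - 298000 = 38964850464444266000/1590663211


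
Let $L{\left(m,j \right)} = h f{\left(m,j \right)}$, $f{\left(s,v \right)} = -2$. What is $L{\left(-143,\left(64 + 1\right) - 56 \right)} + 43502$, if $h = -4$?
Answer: $43510$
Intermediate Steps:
$L{\left(m,j \right)} = 8$ ($L{\left(m,j \right)} = \left(-4\right) \left(-2\right) = 8$)
$L{\left(-143,\left(64 + 1\right) - 56 \right)} + 43502 = 8 + 43502 = 43510$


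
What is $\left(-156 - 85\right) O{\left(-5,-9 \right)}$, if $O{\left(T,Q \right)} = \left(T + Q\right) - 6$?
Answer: $4820$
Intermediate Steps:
$O{\left(T,Q \right)} = -6 + Q + T$ ($O{\left(T,Q \right)} = \left(Q + T\right) - 6 = -6 + Q + T$)
$\left(-156 - 85\right) O{\left(-5,-9 \right)} = \left(-156 - 85\right) \left(-6 - 9 - 5\right) = \left(-241\right) \left(-20\right) = 4820$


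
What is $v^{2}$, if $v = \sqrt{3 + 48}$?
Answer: $51$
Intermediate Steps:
$v = \sqrt{51} \approx 7.1414$
$v^{2} = \left(\sqrt{51}\right)^{2} = 51$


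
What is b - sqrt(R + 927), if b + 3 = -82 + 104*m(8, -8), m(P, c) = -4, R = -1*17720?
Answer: -501 - I*sqrt(16793) ≈ -501.0 - 129.59*I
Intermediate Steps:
R = -17720
b = -501 (b = -3 + (-82 + 104*(-4)) = -3 + (-82 - 416) = -3 - 498 = -501)
b - sqrt(R + 927) = -501 - sqrt(-17720 + 927) = -501 - sqrt(-16793) = -501 - I*sqrt(16793)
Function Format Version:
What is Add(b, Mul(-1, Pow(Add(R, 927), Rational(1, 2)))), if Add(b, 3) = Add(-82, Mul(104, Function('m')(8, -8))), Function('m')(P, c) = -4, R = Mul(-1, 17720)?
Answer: Add(-501, Mul(-1, I, Pow(16793, Rational(1, 2)))) ≈ Add(-501.00, Mul(-129.59, I))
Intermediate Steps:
R = -17720
b = -501 (b = Add(-3, Add(-82, Mul(104, -4))) = Add(-3, Add(-82, -416)) = Add(-3, -498) = -501)
Add(b, Mul(-1, Pow(Add(R, 927), Rational(1, 2)))) = Add(-501, Mul(-1, Pow(Add(-17720, 927), Rational(1, 2)))) = Add(-501, Mul(-1, Pow(-16793, Rational(1, 2)))) = Add(-501, Mul(-1, Mul(I, Pow(16793, Rational(1, 2))))) = Add(-501, Mul(-1, I, Pow(16793, Rational(1, 2))))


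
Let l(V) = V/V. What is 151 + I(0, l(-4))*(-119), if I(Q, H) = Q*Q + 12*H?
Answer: -1277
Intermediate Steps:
l(V) = 1
I(Q, H) = Q**2 + 12*H
151 + I(0, l(-4))*(-119) = 151 + (0**2 + 12*1)*(-119) = 151 + (0 + 12)*(-119) = 151 + 12*(-119) = 151 - 1428 = -1277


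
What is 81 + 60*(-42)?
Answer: -2439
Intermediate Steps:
81 + 60*(-42) = 81 - 2520 = -2439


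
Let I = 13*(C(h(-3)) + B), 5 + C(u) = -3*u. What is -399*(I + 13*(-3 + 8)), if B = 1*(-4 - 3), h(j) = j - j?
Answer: 36309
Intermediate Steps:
h(j) = 0
B = -7 (B = 1*(-7) = -7)
C(u) = -5 - 3*u
I = -156 (I = 13*((-5 - 3*0) - 7) = 13*((-5 + 0) - 7) = 13*(-5 - 7) = 13*(-12) = -156)
-399*(I + 13*(-3 + 8)) = -399*(-156 + 13*(-3 + 8)) = -399*(-156 + 13*5) = -399*(-156 + 65) = -399*(-91) = 36309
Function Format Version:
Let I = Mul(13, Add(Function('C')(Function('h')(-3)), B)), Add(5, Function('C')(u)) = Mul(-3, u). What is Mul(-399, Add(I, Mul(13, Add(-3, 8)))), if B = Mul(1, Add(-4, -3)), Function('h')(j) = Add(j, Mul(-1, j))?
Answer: 36309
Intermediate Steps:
Function('h')(j) = 0
B = -7 (B = Mul(1, -7) = -7)
Function('C')(u) = Add(-5, Mul(-3, u))
I = -156 (I = Mul(13, Add(Add(-5, Mul(-3, 0)), -7)) = Mul(13, Add(Add(-5, 0), -7)) = Mul(13, Add(-5, -7)) = Mul(13, -12) = -156)
Mul(-399, Add(I, Mul(13, Add(-3, 8)))) = Mul(-399, Add(-156, Mul(13, Add(-3, 8)))) = Mul(-399, Add(-156, Mul(13, 5))) = Mul(-399, Add(-156, 65)) = Mul(-399, -91) = 36309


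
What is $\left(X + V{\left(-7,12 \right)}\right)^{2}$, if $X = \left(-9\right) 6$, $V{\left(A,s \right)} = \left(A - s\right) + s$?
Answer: $3721$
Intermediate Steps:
$V{\left(A,s \right)} = A$
$X = -54$
$\left(X + V{\left(-7,12 \right)}\right)^{2} = \left(-54 - 7\right)^{2} = \left(-61\right)^{2} = 3721$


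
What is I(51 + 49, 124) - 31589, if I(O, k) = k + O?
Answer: -31365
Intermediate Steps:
I(O, k) = O + k
I(51 + 49, 124) - 31589 = ((51 + 49) + 124) - 31589 = (100 + 124) - 31589 = 224 - 31589 = -31365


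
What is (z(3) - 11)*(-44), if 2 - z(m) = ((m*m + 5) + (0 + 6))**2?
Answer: 17996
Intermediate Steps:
z(m) = 2 - (11 + m**2)**2 (z(m) = 2 - ((m*m + 5) + (0 + 6))**2 = 2 - ((m**2 + 5) + 6)**2 = 2 - ((5 + m**2) + 6)**2 = 2 - (11 + m**2)**2)
(z(3) - 11)*(-44) = ((2 - (11 + 3**2)**2) - 11)*(-44) = ((2 - (11 + 9)**2) - 11)*(-44) = ((2 - 1*20**2) - 11)*(-44) = ((2 - 1*400) - 11)*(-44) = ((2 - 400) - 11)*(-44) = (-398 - 11)*(-44) = -409*(-44) = 17996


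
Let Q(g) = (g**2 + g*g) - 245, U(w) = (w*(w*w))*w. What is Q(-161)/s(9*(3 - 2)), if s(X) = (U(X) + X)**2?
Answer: 637/532900 ≈ 0.0011953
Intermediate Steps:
U(w) = w**4 (U(w) = (w*w**2)*w = w**3*w = w**4)
Q(g) = -245 + 2*g**2 (Q(g) = (g**2 + g**2) - 245 = 2*g**2 - 245 = -245 + 2*g**2)
s(X) = (X + X**4)**2 (s(X) = (X**4 + X)**2 = (X + X**4)**2)
Q(-161)/s(9*(3 - 2)) = (-245 + 2*(-161)**2)/(((9*(3 - 2))**2*(1 + (9*(3 - 2))**3)**2)) = (-245 + 2*25921)/(((9*1)**2*(1 + (9*1)**3)**2)) = (-245 + 51842)/((9**2*(1 + 9**3)**2)) = 51597/((81*(1 + 729)**2)) = 51597/((81*730**2)) = 51597/((81*532900)) = 51597/43164900 = 51597*(1/43164900) = 637/532900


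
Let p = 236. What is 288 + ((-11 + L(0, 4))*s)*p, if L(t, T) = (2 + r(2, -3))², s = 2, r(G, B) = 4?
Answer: 12088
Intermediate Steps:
L(t, T) = 36 (L(t, T) = (2 + 4)² = 6² = 36)
288 + ((-11 + L(0, 4))*s)*p = 288 + ((-11 + 36)*2)*236 = 288 + (25*2)*236 = 288 + 50*236 = 288 + 11800 = 12088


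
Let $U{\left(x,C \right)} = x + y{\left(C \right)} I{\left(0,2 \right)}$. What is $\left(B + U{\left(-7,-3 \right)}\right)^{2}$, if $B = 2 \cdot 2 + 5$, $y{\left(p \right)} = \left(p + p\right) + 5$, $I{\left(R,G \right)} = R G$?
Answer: $4$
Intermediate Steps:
$I{\left(R,G \right)} = G R$
$y{\left(p \right)} = 5 + 2 p$ ($y{\left(p \right)} = 2 p + 5 = 5 + 2 p$)
$B = 9$ ($B = 4 + 5 = 9$)
$U{\left(x,C \right)} = x$ ($U{\left(x,C \right)} = x + \left(5 + 2 C\right) 2 \cdot 0 = x + \left(5 + 2 C\right) 0 = x + 0 = x$)
$\left(B + U{\left(-7,-3 \right)}\right)^{2} = \left(9 - 7\right)^{2} = 2^{2} = 4$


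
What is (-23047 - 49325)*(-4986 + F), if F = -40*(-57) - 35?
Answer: 198371652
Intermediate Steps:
F = 2245 (F = 2280 - 35 = 2245)
(-23047 - 49325)*(-4986 + F) = (-23047 - 49325)*(-4986 + 2245) = -72372*(-2741) = 198371652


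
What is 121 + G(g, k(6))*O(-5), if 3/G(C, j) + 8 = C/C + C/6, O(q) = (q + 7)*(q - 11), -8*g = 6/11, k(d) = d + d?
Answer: 83105/617 ≈ 134.69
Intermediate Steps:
k(d) = 2*d
g = -3/44 (g = -3/(4*11) = -1/8*6/11 = -3/44 ≈ -0.068182)
O(q) = (-11 + q)*(7 + q) (O(q) = (7 + q)*(-11 + q) = (-11 + q)*(7 + q))
G(C, j) = 3/(-7 + C/6) (G(C, j) = 3/(-8 + (C/C + C/6)) = 3/(-8 + (1 + C*(1/6))) = 3/(-8 + (1 + C/6)) = 3/(-7 + C/6))
121 + G(g, k(6))*O(-5) = 121 + (18/(-42 - 3/44))*(-77 + (-5)**2 - 4*(-5)) = 121 + (18/(-1851/44))*(-77 + 25 + 20) = 121 + (18*(-44/1851))*(-32) = 121 - 264/617*(-32) = 121 + 8448/617 = 83105/617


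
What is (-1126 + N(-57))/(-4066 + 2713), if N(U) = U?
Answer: 1183/1353 ≈ 0.87435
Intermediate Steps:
(-1126 + N(-57))/(-4066 + 2713) = (-1126 - 57)/(-4066 + 2713) = -1183/(-1353) = -1183*(-1/1353) = 1183/1353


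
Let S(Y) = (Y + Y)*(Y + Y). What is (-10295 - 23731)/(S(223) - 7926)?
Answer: -17013/95495 ≈ -0.17816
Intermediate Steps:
S(Y) = 4*Y² (S(Y) = (2*Y)*(2*Y) = 4*Y²)
(-10295 - 23731)/(S(223) - 7926) = (-10295 - 23731)/(4*223² - 7926) = -34026/(4*49729 - 7926) = -34026/(198916 - 7926) = -34026/190990 = -34026*1/190990 = -17013/95495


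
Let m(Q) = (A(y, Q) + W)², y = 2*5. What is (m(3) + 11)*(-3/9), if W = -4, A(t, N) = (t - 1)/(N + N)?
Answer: -23/4 ≈ -5.7500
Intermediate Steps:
y = 10
A(t, N) = (-1 + t)/(2*N) (A(t, N) = (-1 + t)/((2*N)) = (-1 + t)*(1/(2*N)) = (-1 + t)/(2*N))
m(Q) = (-4 + 9/(2*Q))² (m(Q) = ((-1 + 10)/(2*Q) - 4)² = ((½)*9/Q - 4)² = (9/(2*Q) - 4)² = (-4 + 9/(2*Q))²)
(m(3) + 11)*(-3/9) = ((¼)*(-9 + 8*3)²/3² + 11)*(-3/9) = ((¼)*(⅑)*(-9 + 24)² + 11)*(-3*⅑) = ((¼)*(⅑)*15² + 11)*(-⅓) = ((¼)*(⅑)*225 + 11)*(-⅓) = (25/4 + 11)*(-⅓) = (69/4)*(-⅓) = -23/4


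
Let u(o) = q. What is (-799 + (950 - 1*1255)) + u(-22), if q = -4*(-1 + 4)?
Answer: -1116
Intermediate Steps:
q = -12 (q = -4*3 = -12)
u(o) = -12
(-799 + (950 - 1*1255)) + u(-22) = (-799 + (950 - 1*1255)) - 12 = (-799 + (950 - 1255)) - 12 = (-799 - 305) - 12 = -1104 - 12 = -1116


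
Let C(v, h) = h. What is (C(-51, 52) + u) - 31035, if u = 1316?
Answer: -29667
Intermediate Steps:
(C(-51, 52) + u) - 31035 = (52 + 1316) - 31035 = 1368 - 31035 = -29667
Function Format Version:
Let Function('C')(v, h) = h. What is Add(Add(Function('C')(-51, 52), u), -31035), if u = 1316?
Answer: -29667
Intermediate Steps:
Add(Add(Function('C')(-51, 52), u), -31035) = Add(Add(52, 1316), -31035) = Add(1368, -31035) = -29667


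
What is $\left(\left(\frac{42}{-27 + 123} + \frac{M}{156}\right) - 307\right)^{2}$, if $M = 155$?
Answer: $\frac{36356955625}{389376} \approx 93372.0$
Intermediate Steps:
$\left(\left(\frac{42}{-27 + 123} + \frac{M}{156}\right) - 307\right)^{2} = \left(\left(\frac{42}{-27 + 123} + \frac{155}{156}\right) - 307\right)^{2} = \left(\left(\frac{42}{96} + 155 \cdot \frac{1}{156}\right) - 307\right)^{2} = \left(\left(42 \cdot \frac{1}{96} + \frac{155}{156}\right) - 307\right)^{2} = \left(\left(\frac{7}{16} + \frac{155}{156}\right) - 307\right)^{2} = \left(\frac{893}{624} - 307\right)^{2} = \left(- \frac{190675}{624}\right)^{2} = \frac{36356955625}{389376}$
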